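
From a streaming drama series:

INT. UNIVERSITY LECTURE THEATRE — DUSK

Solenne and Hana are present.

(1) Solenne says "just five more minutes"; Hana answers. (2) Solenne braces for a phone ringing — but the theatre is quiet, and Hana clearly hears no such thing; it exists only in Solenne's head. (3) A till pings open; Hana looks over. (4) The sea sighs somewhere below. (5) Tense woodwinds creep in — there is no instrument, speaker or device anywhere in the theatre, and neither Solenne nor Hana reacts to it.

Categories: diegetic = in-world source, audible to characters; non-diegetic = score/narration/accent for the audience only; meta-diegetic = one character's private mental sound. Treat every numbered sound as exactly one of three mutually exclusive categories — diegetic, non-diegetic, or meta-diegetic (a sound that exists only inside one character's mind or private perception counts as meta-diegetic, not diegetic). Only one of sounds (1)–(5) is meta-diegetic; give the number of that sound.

(1) on-screen dialogue — Solenne speaks and Hana is there to hear → diegetic.
Sound (2): the sound is imagined by Solenne; nothing in the story world is producing it and Hana can't hear it, so meta-diegetic.
Sound (3): an in-world source (a till); characters could hear it, so diegetic.
Sound (4): ambient/room sound belonging to the story's physical space, so diegetic.
Sound (5): nothing in the theatre produces it and the characters don't hear it — pure soundtrack, so non-diegetic.
Only (2) is meta-diegetic.

2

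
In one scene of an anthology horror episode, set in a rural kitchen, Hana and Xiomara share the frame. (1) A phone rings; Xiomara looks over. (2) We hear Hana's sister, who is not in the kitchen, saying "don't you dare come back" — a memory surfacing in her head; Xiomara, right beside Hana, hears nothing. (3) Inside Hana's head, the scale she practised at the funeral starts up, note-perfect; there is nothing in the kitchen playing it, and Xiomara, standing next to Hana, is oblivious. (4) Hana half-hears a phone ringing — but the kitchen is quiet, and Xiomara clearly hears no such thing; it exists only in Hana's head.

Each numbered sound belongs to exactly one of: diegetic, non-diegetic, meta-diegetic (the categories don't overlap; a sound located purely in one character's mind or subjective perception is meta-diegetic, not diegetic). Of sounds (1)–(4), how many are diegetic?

(1) is diegetic: an in-world source (a phone); characters could hear it.
(2) is meta-diegetic: it's Hana's recollection rendered as sound; the other character can't hear it.
(3) it lives in Hana's subjectivity, not in the kitchen → meta-diegetic.
(4) the sound is imagined by Hana; nothing in the story world is producing it and Xiomara can't hear it → meta-diegetic.
Diegetic: (1) — that's 1.

1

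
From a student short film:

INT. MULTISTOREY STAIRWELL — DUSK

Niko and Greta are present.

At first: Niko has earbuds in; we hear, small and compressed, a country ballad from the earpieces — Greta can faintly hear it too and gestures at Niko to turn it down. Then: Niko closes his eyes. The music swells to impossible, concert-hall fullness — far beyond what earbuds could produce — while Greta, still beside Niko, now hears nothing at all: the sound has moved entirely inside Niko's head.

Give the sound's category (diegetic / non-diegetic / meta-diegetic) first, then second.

diegetic, meta-diegetic

First: the earbuds are a physical source both characters can hear → diegetic.
Second: the music now exists only as Niko's subjective experience; Greta can no longer hear it → meta-diegetic.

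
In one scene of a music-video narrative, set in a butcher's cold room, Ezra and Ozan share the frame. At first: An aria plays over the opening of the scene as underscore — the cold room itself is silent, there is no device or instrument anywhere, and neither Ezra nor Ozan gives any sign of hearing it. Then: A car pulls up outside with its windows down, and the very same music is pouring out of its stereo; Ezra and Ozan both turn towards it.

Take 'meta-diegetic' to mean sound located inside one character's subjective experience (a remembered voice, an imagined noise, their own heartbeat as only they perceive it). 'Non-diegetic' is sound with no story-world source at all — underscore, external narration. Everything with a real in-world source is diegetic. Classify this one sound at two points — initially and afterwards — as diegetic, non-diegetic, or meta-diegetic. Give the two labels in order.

Initially: no in-world source exists and no character can hear it — underscore → non-diegetic.
Afterwards: the car stereo is now a real source in the story world and the characters hear it → diegetic.

non-diegetic, diegetic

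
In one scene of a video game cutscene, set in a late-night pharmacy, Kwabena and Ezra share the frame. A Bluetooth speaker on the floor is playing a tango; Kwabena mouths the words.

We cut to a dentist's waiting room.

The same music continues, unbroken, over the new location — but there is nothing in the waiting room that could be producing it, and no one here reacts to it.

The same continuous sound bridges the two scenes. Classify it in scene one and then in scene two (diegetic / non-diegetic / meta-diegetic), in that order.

diegetic, non-diegetic

Scene one: a Bluetooth speaker is an on-screen source and Kwabena reacts to it → diegetic.
Scene two: there is no source in the waiting room and no one hears it — it's now underscore → non-diegetic.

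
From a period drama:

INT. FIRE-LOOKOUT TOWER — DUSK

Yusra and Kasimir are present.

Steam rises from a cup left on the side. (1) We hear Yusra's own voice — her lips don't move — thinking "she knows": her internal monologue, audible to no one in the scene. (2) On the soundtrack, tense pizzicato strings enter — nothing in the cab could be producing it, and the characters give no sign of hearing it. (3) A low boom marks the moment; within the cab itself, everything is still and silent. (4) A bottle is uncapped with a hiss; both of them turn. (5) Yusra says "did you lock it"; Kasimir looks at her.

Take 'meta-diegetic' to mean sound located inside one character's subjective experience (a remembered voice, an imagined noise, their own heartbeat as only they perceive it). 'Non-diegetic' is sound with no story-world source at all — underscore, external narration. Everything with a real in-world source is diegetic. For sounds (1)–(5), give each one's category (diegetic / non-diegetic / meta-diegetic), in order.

meta-diegetic, non-diegetic, non-diegetic, diegetic, diegetic

(1) it's Yusra's unspoken thought, heard only by the audience via her subjectivity → meta-diegetic.
(2) score with no on-screen or off-screen source; it exists for the audience alone → non-diegetic.
(3) is non-diegetic: it's a sound-design accent with no in-world source; no one in the scene can hear it.
(4) is diegetic: an in-world source (a bottle); characters could hear it.
(5) on-screen dialogue — Yusra speaks and Kasimir is there to hear → diegetic.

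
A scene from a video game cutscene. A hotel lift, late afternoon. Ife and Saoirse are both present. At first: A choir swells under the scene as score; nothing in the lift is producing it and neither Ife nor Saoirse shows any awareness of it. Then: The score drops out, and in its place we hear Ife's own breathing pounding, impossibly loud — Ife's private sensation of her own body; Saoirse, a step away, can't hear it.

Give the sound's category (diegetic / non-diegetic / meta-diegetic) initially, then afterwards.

Initially: underscore with no in-world source, inaudible to the characters → non-diegetic.
Afterwards: the body sound is Ife's subjective perception alone — Saoirse can't hear it → meta-diegetic.

non-diegetic, meta-diegetic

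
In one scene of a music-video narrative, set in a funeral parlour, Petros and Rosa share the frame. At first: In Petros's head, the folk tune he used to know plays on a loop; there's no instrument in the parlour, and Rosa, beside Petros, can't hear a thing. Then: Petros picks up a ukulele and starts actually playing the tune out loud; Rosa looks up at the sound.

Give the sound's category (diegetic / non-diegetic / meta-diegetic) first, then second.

meta-diegetic, diegetic

First: the tune exists only as Petros's private memory; Rosa can't hear it → meta-diegetic.
Second: Petros is now producing it live on a ukulele, in the room, and Rosa hears it → diegetic.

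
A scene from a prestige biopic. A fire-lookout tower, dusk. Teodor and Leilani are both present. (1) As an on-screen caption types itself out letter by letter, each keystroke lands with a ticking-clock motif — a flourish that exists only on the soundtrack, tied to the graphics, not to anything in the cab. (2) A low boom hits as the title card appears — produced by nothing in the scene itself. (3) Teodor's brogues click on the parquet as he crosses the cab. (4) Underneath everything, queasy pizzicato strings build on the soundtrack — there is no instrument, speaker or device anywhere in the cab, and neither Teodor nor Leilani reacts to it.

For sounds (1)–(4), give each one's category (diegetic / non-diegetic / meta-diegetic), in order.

Sound (1): it accompanies on-screen graphics, not anything inside the story world, so non-diegetic.
(2) is non-diegetic: an editorial stinger — it belongs to the cut, not the story world.
(3) is diegetic: a character's body making contact with the set — an in-world sound.
(4) score with no on-screen or off-screen source; it exists for the audience alone → non-diegetic.

non-diegetic, non-diegetic, diegetic, non-diegetic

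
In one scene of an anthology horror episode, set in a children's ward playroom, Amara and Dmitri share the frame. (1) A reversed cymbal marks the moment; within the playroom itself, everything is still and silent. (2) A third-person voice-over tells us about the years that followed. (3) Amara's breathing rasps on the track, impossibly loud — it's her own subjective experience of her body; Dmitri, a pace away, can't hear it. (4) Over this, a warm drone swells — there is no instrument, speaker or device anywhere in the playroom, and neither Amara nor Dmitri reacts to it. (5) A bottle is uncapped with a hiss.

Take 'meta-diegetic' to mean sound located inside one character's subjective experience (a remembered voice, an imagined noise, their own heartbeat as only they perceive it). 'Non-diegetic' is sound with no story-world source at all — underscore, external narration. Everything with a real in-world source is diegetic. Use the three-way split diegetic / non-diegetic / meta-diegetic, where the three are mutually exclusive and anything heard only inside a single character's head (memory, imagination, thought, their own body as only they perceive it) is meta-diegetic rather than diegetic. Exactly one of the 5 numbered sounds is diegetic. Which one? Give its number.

(1) is non-diegetic: nothing in the scene produces it; it's an accent added for the audience.
(2) external voice-over — not a character, not heard by anyone in the scene → non-diegetic.
(3) is meta-diegetic: point-of-audition from inside Amara's body; not a sound in the room.
(4) nothing in the playroom produces it and the characters don't hear it — pure soundtrack → non-diegetic.
(5) is diegetic: the sound comes from a bottle physically present in the location.
Only (5) is diegetic.

5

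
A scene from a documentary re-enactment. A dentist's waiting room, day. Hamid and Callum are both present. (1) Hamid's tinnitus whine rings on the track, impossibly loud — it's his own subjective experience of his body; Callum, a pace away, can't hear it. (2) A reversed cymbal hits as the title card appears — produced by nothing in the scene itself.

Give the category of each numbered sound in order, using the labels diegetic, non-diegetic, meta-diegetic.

(1) a subjective body sound — Hamid's private perception, inaudible to Callum → meta-diegetic.
Sound (2): nothing in the scene produces it; it's an accent added for the audience, so non-diegetic.

meta-diegetic, non-diegetic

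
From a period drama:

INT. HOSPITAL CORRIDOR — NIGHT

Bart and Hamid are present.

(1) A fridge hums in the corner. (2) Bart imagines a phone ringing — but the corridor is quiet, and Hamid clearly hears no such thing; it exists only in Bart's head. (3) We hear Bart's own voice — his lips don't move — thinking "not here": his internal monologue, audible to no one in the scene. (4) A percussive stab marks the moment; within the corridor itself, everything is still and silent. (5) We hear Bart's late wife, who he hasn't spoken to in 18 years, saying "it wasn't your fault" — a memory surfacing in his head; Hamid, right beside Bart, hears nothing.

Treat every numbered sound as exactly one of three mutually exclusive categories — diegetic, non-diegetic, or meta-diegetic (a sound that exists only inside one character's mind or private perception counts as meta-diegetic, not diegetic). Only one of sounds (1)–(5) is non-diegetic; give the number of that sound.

(1) is diegetic: a fridge is part of the location's real environment.
(2) the sound is imagined by Bart; nothing in the story world is producing it and Hamid can't hear it → meta-diegetic.
(3) is meta-diegetic: internal monologue — inside Bart's mind, not spoken into the scene.
(4) is non-diegetic: it's a sound-design accent with no in-world source; no one in the scene can hear it.
(5) is meta-diegetic: the voice is a memory playing only inside Bart's mind; Hamid can't hear it.
Only (4) is non-diegetic.

4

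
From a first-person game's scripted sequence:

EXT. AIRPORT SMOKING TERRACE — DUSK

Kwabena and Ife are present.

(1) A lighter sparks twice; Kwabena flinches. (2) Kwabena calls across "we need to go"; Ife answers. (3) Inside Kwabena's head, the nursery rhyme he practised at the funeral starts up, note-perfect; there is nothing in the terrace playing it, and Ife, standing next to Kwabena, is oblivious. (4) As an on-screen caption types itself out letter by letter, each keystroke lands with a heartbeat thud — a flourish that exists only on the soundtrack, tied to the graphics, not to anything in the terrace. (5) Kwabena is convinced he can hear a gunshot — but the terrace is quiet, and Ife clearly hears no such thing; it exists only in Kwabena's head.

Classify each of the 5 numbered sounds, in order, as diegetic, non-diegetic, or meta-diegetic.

Sound (1): an in-world source (a lighter); characters could hear it, so diegetic.
Sound (2): Kwabena is a character speaking aloud in the scene, so diegetic.
(3) is meta-diegetic: it lives in Kwabena's subjectivity, not in the terrace.
Sound (4): it accompanies on-screen graphics, not anything inside the story world, so non-diegetic.
(5) is meta-diegetic: the sound is imagined by Kwabena; nothing in the story world is producing it and Ife can't hear it.

diegetic, diegetic, meta-diegetic, non-diegetic, meta-diegetic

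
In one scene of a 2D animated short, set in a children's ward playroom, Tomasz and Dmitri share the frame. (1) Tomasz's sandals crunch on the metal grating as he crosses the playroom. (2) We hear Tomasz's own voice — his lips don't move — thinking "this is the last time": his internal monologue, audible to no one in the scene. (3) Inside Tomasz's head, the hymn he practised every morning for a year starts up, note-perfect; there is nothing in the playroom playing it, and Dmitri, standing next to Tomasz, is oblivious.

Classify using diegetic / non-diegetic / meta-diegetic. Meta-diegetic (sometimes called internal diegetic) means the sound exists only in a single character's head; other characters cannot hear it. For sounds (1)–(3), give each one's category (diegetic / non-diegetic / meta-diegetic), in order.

Sound (1): it's the physical sound of Tomasz moving in the space, so diegetic.
(2) is meta-diegetic: internal monologue — inside Tomasz's mind, not spoken into the scene.
(3) it lives in Tomasz's subjectivity, not in the playroom → meta-diegetic.

diegetic, meta-diegetic, meta-diegetic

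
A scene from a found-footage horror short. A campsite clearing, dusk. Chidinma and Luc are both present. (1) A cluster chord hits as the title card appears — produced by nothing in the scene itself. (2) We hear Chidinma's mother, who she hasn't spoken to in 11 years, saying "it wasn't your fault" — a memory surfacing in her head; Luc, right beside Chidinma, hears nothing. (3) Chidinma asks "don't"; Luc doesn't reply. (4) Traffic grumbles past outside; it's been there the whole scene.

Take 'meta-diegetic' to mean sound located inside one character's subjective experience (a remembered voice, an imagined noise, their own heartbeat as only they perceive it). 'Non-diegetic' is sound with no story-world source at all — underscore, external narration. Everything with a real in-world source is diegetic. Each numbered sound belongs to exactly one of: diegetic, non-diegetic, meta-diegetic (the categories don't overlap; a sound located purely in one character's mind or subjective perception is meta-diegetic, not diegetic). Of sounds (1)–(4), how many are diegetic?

2

Sound (1): an editorial stinger — it belongs to the cut, not the story world, so non-diegetic.
(2) the voice is a memory playing only inside Chidinma's mind; Luc can't hear it → meta-diegetic.
(3) is diegetic: spoken by a character present in the story world.
(4) is diegetic: it's the actual ambient sound of the location.
Diegetic: (3), (4) — that's 2.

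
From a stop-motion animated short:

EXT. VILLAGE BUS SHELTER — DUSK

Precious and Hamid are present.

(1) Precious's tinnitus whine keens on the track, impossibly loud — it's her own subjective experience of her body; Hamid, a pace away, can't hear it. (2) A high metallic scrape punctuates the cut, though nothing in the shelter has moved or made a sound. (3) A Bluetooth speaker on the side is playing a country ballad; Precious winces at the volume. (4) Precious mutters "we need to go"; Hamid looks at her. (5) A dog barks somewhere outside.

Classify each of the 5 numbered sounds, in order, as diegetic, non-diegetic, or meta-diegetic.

(1) point-of-audition from inside Precious's body; not a sound in the room → meta-diegetic.
Sound (2): nothing in the scene produces it; it's an accent added for the audience, so non-diegetic.
(3) is diegetic: the music comes from an on-screen device that Precious responds to.
Sound (4): spoken by a character present in the story world, so diegetic.
(5) is diegetic: the sound comes from a dog physically present in the location.

meta-diegetic, non-diegetic, diegetic, diegetic, diegetic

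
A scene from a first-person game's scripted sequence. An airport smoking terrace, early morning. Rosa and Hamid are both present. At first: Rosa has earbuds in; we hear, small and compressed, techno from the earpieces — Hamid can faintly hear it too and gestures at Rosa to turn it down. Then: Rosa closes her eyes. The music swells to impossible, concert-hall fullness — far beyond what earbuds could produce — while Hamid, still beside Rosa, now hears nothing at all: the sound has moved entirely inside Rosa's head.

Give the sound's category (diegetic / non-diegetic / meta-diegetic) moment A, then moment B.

diegetic, meta-diegetic

Moment A: the earbuds are a physical source both characters can hear → diegetic.
Moment B: the music now exists only as Rosa's subjective experience; Hamid can no longer hear it → meta-diegetic.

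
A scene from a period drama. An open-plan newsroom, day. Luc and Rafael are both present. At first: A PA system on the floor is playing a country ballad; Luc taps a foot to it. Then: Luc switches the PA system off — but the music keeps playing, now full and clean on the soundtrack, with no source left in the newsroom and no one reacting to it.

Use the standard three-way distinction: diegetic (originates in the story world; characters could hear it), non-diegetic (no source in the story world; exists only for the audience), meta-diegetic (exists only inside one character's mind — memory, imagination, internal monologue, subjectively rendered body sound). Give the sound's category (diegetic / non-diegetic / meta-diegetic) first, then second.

First: a PA system is a real in-scene source and Luc reacts to it → diegetic.
Second: there is no longer any in-world source and no one can hear it — it has become underscore → non-diegetic.

diegetic, non-diegetic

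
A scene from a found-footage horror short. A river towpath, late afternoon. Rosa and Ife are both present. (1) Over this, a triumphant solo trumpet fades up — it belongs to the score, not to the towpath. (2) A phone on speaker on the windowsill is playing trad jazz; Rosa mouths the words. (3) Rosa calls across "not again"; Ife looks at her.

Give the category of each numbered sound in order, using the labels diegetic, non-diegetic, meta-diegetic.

non-diegetic, diegetic, diegetic

(1) is non-diegetic: nothing in the towpath produces it and the characters don't hear it — pure soundtrack.
(2) the music comes from an on-screen device that Rosa responds to → diegetic.
(3) on-screen dialogue — Rosa speaks and Ife is there to hear → diegetic.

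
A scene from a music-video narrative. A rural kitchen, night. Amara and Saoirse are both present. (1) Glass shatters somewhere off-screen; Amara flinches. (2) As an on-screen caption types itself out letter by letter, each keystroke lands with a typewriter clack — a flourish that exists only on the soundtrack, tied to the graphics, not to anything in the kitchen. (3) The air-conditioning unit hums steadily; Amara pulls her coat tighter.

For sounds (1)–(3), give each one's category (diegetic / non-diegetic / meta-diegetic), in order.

diegetic, non-diegetic, diegetic

Sound (1): the sound comes from glass physically present in the location, so diegetic.
Sound (2): the caption isn't part of the story world, so neither is the sound tied to it, so non-diegetic.
Sound (3): the air-conditioning unit is part of the location's real environment, so diegetic.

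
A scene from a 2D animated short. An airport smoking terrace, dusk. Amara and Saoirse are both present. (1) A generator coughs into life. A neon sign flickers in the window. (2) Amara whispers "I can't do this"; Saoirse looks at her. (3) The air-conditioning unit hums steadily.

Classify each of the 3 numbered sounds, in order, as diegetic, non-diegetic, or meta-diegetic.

(1) a generator is a real object/event in the scene's world → diegetic.
Sound (2): on-screen dialogue — Amara speaks and Saoirse is there to hear, so diegetic.
(3) is diegetic: ambient/room sound belonging to the story's physical space.

diegetic, diegetic, diegetic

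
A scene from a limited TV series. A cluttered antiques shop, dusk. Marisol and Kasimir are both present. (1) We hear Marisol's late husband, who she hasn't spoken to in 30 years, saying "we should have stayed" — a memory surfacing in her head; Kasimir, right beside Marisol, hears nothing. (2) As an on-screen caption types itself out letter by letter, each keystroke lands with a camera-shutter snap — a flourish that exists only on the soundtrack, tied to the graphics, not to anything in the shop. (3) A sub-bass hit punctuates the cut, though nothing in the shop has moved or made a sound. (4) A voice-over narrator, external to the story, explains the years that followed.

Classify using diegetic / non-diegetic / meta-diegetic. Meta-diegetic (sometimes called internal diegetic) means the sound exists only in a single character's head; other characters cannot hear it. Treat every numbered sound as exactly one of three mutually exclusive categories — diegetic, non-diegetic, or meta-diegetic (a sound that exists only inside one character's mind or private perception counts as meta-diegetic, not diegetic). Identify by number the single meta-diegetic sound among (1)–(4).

Sound (1): it's Marisol's recollection rendered as sound; the other character can't hear it, so meta-diegetic.
Sound (2): sound married to a title/caption — outside the diegesis by definition, so non-diegetic.
(3) is non-diegetic: an editorial stinger — it belongs to the cut, not the story world.
Sound (4): the narrator exists outside the story world, addressing only the audience, so non-diegetic.
Only (1) is meta-diegetic.

1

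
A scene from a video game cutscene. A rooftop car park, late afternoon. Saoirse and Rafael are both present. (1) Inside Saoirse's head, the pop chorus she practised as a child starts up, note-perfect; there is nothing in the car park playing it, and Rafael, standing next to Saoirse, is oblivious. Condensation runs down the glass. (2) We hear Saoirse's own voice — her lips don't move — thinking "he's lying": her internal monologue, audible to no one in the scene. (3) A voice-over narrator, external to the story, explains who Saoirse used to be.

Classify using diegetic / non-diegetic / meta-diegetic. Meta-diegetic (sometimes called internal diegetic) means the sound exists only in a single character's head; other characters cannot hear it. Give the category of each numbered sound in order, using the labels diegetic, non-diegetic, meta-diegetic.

Sound (1): it lives in Saoirse's subjectivity, not in the car park, so meta-diegetic.
Sound (2): internal monologue — inside Saoirse's mind, not spoken into the scene, so meta-diegetic.
Sound (3): the narrator exists outside the story world, addressing only the audience, so non-diegetic.

meta-diegetic, meta-diegetic, non-diegetic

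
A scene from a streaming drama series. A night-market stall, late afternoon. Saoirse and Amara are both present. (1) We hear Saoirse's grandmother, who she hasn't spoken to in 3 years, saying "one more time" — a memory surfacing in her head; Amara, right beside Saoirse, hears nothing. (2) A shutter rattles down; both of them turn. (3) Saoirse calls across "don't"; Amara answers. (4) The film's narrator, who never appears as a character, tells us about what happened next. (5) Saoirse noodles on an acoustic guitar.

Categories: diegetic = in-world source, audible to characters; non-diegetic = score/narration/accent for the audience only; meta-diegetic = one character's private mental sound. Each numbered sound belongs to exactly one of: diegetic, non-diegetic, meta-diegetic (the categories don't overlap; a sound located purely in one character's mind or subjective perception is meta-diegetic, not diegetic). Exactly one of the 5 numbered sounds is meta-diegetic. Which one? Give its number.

(1) a remembered line, private to Saoirse — not present in the room, not audible to Amara → meta-diegetic.
(2) is diegetic: the sound comes from a shutter physically present in the location.
Sound (3): on-screen dialogue — Saoirse speaks and Amara is there to hear, so diegetic.
Sound (4): commentary laid over the scene from outside the fiction, so non-diegetic.
Sound (5): Saoirse is producing the music live, in the story world, so diegetic.
Only (1) is meta-diegetic.

1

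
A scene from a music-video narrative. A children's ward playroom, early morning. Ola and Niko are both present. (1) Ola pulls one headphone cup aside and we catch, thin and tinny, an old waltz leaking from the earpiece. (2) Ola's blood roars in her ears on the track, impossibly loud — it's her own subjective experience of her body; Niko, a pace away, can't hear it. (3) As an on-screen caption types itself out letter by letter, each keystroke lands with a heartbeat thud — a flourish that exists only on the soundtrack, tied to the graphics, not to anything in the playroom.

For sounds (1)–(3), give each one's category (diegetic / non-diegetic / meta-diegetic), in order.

diegetic, meta-diegetic, non-diegetic

(1) the earpiece is a real device on Ola's head — source music → diegetic.
(2) point-of-audition from inside Ola's body; not a sound in the room → meta-diegetic.
(3) sound married to a title/caption — outside the diegesis by definition → non-diegetic.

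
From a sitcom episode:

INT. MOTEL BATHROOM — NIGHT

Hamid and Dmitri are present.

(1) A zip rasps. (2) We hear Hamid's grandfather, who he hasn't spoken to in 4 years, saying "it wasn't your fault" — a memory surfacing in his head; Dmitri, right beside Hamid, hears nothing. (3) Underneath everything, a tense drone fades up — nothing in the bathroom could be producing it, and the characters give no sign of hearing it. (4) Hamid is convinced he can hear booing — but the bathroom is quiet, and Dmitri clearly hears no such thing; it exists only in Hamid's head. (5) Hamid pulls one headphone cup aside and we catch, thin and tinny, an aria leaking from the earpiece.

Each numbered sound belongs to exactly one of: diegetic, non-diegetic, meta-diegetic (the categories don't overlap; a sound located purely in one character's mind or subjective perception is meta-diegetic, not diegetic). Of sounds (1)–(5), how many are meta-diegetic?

(1) is diegetic: an in-world source (a zip); characters could hear it.
(2) a remembered line, private to Hamid — not present in the room, not audible to Dmitri → meta-diegetic.
(3) is non-diegetic: it has no source in the story world and no character can hear it — it's underscore.
(4) is meta-diegetic: subjective to Hamid: the bathroom is silent and Dmitri hears nothing.
(5) is diegetic: the earpiece is a real device on Hamid's head — source music.
So 2 of the 5 are meta-diegetic: (2), (4).

2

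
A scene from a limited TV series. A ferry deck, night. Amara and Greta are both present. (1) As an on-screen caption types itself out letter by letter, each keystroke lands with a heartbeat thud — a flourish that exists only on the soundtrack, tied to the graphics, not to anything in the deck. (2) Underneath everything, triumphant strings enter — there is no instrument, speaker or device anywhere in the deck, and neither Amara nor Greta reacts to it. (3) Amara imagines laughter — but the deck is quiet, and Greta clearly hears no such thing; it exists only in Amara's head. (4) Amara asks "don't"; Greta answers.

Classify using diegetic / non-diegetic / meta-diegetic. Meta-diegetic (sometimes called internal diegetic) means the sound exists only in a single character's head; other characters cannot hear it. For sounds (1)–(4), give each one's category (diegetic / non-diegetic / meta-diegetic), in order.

non-diegetic, non-diegetic, meta-diegetic, diegetic

(1) the caption isn't part of the story world, so neither is the sound tied to it → non-diegetic.
Sound (2): score with no on-screen or off-screen source; it exists for the audience alone, so non-diegetic.
(3) is meta-diegetic: subjective to Amara: the deck is silent and Greta hears nothing.
Sound (4): Amara is a character speaking aloud in the scene, so diegetic.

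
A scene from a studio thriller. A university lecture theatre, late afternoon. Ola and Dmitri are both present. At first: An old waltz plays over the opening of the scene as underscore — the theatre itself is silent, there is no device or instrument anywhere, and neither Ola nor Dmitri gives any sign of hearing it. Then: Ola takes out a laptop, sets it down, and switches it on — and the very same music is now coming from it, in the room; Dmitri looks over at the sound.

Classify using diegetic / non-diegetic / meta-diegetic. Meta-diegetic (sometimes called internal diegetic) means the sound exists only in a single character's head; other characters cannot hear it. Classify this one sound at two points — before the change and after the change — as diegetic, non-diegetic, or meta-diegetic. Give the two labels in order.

non-diegetic, diegetic

Before the change: no in-world source exists and no character can hear it — underscore → non-diegetic.
After the change: a laptop is now a real source in the story world and the characters hear it → diegetic.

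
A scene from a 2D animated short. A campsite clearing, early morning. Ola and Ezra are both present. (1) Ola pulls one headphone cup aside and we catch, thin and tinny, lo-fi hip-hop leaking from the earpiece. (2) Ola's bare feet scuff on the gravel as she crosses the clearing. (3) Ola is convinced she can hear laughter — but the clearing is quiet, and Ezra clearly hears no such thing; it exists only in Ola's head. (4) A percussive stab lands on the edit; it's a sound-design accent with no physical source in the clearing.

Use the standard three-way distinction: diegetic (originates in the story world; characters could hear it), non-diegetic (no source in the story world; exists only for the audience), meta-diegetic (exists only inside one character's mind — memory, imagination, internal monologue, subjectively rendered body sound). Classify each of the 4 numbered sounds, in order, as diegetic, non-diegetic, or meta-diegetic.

(1) is diegetic: the earpiece is a real device on Ola's head — source music.
(2) it's the physical sound of Ola moving in the space → diegetic.
(3) subjective to Ola: the clearing is silent and Ezra hears nothing → meta-diegetic.
(4) an editorial stinger — it belongs to the cut, not the story world → non-diegetic.

diegetic, diegetic, meta-diegetic, non-diegetic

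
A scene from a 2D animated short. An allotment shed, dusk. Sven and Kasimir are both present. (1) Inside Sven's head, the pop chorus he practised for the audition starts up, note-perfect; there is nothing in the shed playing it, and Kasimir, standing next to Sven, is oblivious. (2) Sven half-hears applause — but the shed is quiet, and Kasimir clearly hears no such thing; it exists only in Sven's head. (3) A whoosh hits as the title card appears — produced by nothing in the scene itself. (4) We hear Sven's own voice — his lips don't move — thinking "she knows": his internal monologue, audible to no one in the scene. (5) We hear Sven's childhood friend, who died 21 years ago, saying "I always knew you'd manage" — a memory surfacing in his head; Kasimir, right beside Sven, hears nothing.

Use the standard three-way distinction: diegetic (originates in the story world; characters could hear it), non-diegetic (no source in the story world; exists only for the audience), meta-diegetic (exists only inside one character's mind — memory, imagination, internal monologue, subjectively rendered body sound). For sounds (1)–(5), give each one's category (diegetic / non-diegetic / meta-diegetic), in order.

(1) is meta-diegetic: remembered music, private to Sven — Kasimir is oblivious because it isn't in the room.
(2) the sound is imagined by Sven; nothing in the story world is producing it and Kasimir can't hear it → meta-diegetic.
(3) is non-diegetic: an editorial stinger — it belongs to the cut, not the story world.
Sound (4): internal monologue — inside Sven's mind, not spoken into the scene, so meta-diegetic.
(5) a remembered line, private to Sven — not present in the room, not audible to Kasimir → meta-diegetic.

meta-diegetic, meta-diegetic, non-diegetic, meta-diegetic, meta-diegetic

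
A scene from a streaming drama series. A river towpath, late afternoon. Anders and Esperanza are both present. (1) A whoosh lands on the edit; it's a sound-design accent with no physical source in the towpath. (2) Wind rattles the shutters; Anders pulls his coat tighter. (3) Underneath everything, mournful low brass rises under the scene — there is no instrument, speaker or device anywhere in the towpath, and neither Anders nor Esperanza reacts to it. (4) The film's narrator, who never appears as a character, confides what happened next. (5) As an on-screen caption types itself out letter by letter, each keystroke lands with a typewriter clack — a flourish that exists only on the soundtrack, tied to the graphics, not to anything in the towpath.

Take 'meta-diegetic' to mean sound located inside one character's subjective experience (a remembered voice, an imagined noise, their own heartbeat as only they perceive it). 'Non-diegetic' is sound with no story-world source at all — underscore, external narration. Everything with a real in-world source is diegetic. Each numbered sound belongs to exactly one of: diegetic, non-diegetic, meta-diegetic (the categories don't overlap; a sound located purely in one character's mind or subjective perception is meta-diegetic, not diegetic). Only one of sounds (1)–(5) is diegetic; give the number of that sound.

Sound (1): nothing in the scene produces it; it's an accent added for the audience, so non-diegetic.
(2) it's the actual ambient sound of the location → diegetic.
(3) is non-diegetic: nothing in the towpath produces it and the characters don't hear it — pure soundtrack.
(4) is non-diegetic: external voice-over — not a character, not heard by anyone in the scene.
(5) it accompanies on-screen graphics, not anything inside the story world → non-diegetic.
Only (2) is diegetic.

2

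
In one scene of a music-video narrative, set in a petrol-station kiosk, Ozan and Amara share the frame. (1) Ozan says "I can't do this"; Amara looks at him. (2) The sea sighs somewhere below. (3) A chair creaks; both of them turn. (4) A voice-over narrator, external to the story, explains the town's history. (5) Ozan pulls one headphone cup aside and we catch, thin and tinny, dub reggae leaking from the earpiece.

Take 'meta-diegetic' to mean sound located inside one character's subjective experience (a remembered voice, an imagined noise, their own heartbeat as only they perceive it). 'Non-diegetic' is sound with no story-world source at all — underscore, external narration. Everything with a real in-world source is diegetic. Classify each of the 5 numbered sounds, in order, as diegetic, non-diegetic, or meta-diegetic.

Sound (1): spoken by a character present in the story world, so diegetic.
(2) the sea is part of the location's real environment → diegetic.
Sound (3): the sound comes from a chair physically present in the location, so diegetic.
(4) is non-diegetic: the narrator exists outside the story world, addressing only the audience.
Sound (5): it's leaking from a physical pair of headphones in the scene, so diegetic.

diegetic, diegetic, diegetic, non-diegetic, diegetic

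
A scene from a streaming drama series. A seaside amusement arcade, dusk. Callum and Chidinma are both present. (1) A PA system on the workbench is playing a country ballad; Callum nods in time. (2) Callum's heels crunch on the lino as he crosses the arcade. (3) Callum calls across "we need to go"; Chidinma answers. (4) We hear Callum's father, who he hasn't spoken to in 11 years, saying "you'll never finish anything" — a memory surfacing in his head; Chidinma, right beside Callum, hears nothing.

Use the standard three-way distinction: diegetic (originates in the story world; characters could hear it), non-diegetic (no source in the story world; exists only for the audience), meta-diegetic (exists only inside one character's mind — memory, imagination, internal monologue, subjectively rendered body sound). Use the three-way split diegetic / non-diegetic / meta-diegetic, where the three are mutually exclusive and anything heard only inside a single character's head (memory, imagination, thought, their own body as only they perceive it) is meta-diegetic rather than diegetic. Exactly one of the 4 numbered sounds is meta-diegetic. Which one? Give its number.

Sound (1): the music comes from an on-screen device that Callum responds to, so diegetic.
Sound (2): a character's body making contact with the set — an in-world sound, so diegetic.
Sound (3): Callum is a character speaking aloud in the scene, so diegetic.
(4) is meta-diegetic: a remembered line, private to Callum — not present in the room, not audible to Chidinma.
Only (4) is meta-diegetic.

4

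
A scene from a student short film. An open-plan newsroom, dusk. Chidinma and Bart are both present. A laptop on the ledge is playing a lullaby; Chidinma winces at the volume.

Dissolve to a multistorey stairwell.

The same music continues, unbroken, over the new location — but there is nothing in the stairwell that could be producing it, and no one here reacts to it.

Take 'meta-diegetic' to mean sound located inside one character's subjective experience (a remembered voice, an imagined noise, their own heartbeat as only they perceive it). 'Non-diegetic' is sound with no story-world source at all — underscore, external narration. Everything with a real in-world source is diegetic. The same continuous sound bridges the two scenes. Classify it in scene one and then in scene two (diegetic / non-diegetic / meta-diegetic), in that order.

Scene one: a laptop is an on-screen source and Chidinma reacts to it → diegetic.
Scene two: there is no source in the stairwell and no one hears it — it's now underscore → non-diegetic.

diegetic, non-diegetic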